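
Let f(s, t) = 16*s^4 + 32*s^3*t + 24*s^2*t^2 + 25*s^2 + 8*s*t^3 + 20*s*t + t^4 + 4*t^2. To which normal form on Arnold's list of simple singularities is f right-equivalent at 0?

A3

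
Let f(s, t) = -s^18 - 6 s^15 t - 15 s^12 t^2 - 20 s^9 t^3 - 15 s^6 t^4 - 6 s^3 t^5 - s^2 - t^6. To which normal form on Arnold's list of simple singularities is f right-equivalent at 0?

A5

The Hessian of f at 0 is [[-2, 0], [0, 0]] with rank 1, so corank 1. A Groebner basis of the Jacobian ideal J(f) in C{s,t} is {t^5, s}; counting standard monomials gives mu = 5. Corank 1: A-series; mu = 5 gives A_5.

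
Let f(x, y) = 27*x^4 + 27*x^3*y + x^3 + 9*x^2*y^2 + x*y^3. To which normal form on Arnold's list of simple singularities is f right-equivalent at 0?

E_7

The Hessian of f at 0 is [[0, 0], [0, 0]] with rank 0, so corank 2. A Groebner basis of the Jacobian ideal J(f) in C{x,y} is {x^2/3 + y^4 + y^3/9, x^3, x^2*y - x^2/9 - y^3/27, 2*x^2/3 + x*y^2 + 2*y^3/9}; counting standard monomials gives mu = 7. Corank 2; j^3 = x^3 is a perfect cube, so E-series; the 4-jet and mu = 7 give E_7.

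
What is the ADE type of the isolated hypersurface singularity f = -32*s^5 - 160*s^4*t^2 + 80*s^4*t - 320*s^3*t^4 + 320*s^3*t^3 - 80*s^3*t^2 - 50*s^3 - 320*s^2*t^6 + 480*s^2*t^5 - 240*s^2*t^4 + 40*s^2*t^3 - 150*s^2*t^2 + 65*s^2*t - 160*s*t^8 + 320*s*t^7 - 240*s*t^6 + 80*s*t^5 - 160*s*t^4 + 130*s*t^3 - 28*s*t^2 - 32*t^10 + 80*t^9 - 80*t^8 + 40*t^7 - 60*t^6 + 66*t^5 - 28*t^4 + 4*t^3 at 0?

The Hessian of f at 0 is [[0, 0], [0, 0]] with rank 0, so corank 2. A Groebner basis of the Jacobian ideal J(f) in C{s,t} is {s^3 + 9379*s^2/19525 - 31268*s*t/97625 + 5004*t^2/97625, s^2*t + 3127*s^2/3905 - 9384*s*t/19525 + 1252*t^2/19525, 3129*s^2/3124 + s*t^2 - 1567*s*t/3905 + t^2/3905, 5*s^2/1562 + 779*s*t/781 + t^3 - 312*t^2/781}; counting standard monomials gives mu = 6. Corank 2; j^3 = -(2*s - t)*(5*s - 2*t)^2 has shape L^2 M (L != M), so D-series; mu = 6 gives D_6.

D6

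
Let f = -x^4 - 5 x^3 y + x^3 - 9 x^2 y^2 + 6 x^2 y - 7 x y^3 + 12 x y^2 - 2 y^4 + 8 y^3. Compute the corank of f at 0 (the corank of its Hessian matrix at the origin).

2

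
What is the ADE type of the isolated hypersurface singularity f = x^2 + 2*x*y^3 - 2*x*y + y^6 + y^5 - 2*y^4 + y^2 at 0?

A_{4}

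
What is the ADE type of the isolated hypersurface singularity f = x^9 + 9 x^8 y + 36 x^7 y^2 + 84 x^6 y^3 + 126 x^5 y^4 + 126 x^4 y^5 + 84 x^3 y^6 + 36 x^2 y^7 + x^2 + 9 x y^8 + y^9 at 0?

The Hessian of f at 0 is [[2, 0], [0, 0]] with rank 1, so corank 1. A Groebner basis of the Jacobian ideal J(f) in C{x,y} is {y^8, x}; counting standard monomials gives mu = 8. Corank 1: A-series; mu = 8 gives A_8.

A_8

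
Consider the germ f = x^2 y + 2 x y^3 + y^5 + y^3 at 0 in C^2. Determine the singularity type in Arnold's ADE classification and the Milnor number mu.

The Hessian of f at 0 has rank 0. Corank 2; j^3 = y*(x^2 + y^2) splits into three distinct lines over C (the quadratic factor has nonzero discriminant), so D_4.

Type D4, Milnor number mu = 4.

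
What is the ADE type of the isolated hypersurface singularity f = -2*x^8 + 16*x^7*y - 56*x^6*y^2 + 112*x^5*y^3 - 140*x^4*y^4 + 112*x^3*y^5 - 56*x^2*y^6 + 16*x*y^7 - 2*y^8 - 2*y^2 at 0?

A7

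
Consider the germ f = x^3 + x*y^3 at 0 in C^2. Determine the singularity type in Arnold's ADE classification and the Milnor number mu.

Type E7, Milnor number mu = 7.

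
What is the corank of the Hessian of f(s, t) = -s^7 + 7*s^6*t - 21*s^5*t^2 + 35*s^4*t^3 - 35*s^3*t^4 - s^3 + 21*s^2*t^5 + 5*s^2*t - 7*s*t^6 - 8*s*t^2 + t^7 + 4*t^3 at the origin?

2

The Hessian at 0 is [[0, 0], [0, 0]] of rank 0; hence corank 2.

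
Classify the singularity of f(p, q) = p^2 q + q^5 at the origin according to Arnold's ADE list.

D_{6}

The Hessian of f at 0 has rank 0. Corank 2; j^3 = p^2*q has shape L^2 M (L != M), so D-series; mu = 6 gives D_6.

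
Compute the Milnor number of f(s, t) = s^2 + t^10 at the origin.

The Hessian of f at 0 has rank 1. Corank 1: A-series; mu = 9 gives A_9.

9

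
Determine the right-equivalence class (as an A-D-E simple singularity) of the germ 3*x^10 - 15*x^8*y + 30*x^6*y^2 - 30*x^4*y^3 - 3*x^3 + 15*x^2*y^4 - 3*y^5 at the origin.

E_{8}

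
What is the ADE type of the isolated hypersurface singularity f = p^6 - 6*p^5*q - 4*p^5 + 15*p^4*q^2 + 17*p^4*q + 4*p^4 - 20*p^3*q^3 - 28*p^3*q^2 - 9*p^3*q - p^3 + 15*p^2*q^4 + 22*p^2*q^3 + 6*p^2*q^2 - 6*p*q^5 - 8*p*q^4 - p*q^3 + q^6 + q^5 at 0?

E_7

The Hessian of f at 0 is [[0, 0], [0, 0]] with rank 0, so corank 2. A Groebner basis of the Jacobian ideal J(f) in C{p,q} is {-3*p^2/5 + q^4 - q^3/5, p^3, p^2*q + p^2/5 + q^3/15, -p^2/5 + p*q^2 - q^3/15}; counting standard monomials gives mu = 7. Corank 2; j^3 = -p^3 is a perfect cube, so E-series; the 4-jet and mu = 7 give E_7.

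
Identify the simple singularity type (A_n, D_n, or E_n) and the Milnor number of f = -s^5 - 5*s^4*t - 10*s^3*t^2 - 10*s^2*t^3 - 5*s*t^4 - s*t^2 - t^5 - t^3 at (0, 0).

Type D6, Milnor number mu = 6.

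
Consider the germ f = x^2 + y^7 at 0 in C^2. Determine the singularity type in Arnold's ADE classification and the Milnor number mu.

Type A_6, Milnor number mu = 6.

The Hessian of f at 0 has rank 1. Corank 1: A-series; mu = 6 gives A_6.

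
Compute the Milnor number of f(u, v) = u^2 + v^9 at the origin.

The Hessian of f at 0 has rank 1. Corank 1: A-series; mu = 8 gives A_8.

8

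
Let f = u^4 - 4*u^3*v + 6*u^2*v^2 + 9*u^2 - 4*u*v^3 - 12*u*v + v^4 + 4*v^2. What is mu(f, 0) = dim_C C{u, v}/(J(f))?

3

The Hessian of f at 0 is [[18, -12], [-12, 8]] with rank 1, so corank 1. A Groebner basis of the Jacobian ideal J(f) in C{u,v} is {v^3, u - 2*v/3}; counting standard monomials gives mu = 3. Corank 1: A-series; mu = 3 gives A_3.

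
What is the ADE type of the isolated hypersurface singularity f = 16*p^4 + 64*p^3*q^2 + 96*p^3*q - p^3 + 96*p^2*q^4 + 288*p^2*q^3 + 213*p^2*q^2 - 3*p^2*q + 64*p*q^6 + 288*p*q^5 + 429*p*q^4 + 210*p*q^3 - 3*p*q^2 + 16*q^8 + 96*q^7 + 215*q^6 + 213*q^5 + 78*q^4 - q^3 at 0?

E6

The Hessian of f at 0 is [[0, 0], [0, 0]] with rank 0, so corank 2. A Groebner basis of the Jacobian ideal J(f) in C{p,q} is {p^3 + 9*p^2/2 + 9*p*q + 9*q^2/2, p^2*q - 4*p^2 - 8*p*q - 4*q^2, 7*p^2/2 + p*q^2 + 7*p*q + 7*q^2/2, -3*p^2 - 6*p*q + q^3 - 3*q^2}; counting standard monomials gives mu = 6. Corank 2; j^3 = -(p + q)^3 is a perfect cube, so E-series; the 4-jet and mu = 6 give E_6.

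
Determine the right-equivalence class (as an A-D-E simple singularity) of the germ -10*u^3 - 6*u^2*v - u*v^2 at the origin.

D_{4}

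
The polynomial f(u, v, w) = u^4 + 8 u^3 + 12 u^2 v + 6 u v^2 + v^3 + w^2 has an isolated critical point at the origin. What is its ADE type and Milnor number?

The Hessian of f at 0 is [[0, 0, 0], [0, 0, 0], [0, 0, 2]] with rank 1, so corank 2. A Groebner basis of the Jacobian ideal J(f) in C{u,v,w} is {v^4, u*v^2 + v^3/3, u^2 + u*v + v^2/4, w}; counting standard monomials gives mu = 6. Corank 2; j^3 = (2*u + v)^3 is a perfect cube, so E-series; the 4-jet and mu = 6 give E_6.

Type E_{6}, Milnor number mu = 6.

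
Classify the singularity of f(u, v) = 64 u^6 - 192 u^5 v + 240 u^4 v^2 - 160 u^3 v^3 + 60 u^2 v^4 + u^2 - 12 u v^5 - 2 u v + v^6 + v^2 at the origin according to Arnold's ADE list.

A5

The Hessian of f at 0 has rank 1. Corank 1: A-series; mu = 5 gives A_5.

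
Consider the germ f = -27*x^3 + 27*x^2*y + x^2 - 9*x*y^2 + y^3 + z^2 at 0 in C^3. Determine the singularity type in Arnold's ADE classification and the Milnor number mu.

The Hessian of f at 0 has rank 2. Corank 1: A-series; mu = 2 gives A_2.

Type A_{2}, Milnor number mu = 2.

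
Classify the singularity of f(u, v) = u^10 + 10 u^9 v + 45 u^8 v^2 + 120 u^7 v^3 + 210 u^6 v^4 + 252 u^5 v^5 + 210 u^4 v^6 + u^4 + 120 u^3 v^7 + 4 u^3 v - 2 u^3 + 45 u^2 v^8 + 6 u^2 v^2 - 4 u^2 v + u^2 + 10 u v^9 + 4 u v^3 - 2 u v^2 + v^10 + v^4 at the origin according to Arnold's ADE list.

The Hessian of f at 0 has rank 1. Corank 1: A-series; mu = 9 gives A_9.

A_9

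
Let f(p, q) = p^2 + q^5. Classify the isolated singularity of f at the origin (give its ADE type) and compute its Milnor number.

Type A4, Milnor number mu = 4.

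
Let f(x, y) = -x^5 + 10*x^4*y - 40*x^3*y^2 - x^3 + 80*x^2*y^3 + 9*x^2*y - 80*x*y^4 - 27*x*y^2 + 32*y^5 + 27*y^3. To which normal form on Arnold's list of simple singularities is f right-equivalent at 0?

The Hessian of f at 0 has rank 0. Corank 2; j^3 = -(x - 3*y)^3 is a perfect cube, so E-series; the 5-jet and mu = 8 give E_8.

E_8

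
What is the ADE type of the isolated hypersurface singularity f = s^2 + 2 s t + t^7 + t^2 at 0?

A6

The Hessian of f at 0 has rank 1. Corank 1: A-series; mu = 6 gives A_6.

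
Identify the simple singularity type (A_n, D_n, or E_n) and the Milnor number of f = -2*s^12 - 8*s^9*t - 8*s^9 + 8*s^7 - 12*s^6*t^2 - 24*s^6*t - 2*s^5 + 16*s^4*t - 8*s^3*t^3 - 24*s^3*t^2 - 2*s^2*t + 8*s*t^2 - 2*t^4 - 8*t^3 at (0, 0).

The Hessian of f at 0 has rank 0. Corank 2; j^3 = -2*t*(s - 2*t)^2 has shape L^2 M (L != M), so D-series; mu = 5 gives D_5.

Type D_{5}, Milnor number mu = 5.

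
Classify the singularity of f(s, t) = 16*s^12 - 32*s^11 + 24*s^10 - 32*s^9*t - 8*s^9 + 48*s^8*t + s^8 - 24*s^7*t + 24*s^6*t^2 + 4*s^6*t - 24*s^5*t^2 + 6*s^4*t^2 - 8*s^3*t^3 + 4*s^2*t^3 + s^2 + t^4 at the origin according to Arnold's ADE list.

A3

The Hessian of f at 0 is [[2, 0], [0, 0]] with rank 1, so corank 1. A Groebner basis of the Jacobian ideal J(f) in C{s,t} is {t^3, s}; counting standard monomials gives mu = 3. Corank 1: A-series; mu = 3 gives A_3.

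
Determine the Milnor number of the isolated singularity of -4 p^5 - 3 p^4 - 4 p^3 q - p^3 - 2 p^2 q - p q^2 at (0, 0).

The Hessian of f at 0 has rank 0. Corank 2; j^3 = -p*(p + q)^2 has shape L^2 M (L != M), so D-series; mu = 5 gives D_5.

5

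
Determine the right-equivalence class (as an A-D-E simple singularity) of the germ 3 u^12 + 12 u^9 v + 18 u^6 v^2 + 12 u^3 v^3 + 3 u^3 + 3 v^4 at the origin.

The Hessian of f at 0 is [[0, 0], [0, 0]] with rank 0, so corank 2. A Groebner basis of the Jacobian ideal J(f) in C{u,v} is {v^3, u^2}; counting standard monomials gives mu = 6. Corank 2; j^3 = 3*u^3 is a perfect cube, so E-series; the 4-jet and mu = 6 give E_6.

E_{6}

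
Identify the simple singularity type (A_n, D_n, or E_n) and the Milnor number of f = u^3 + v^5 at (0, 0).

The Hessian of f at 0 has rank 0. Corank 2; j^3 = u^3 is a perfect cube, so E-series; the 5-jet and mu = 8 give E_8.

Type E_8, Milnor number mu = 8.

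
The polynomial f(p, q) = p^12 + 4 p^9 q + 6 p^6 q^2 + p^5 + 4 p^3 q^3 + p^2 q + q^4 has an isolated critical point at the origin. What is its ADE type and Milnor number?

The Hessian of f at 0 has rank 0. Corank 2; j^3 = p^2*q has shape L^2 M (L != M), so D-series; mu = 5 gives D_5.

Type D5, Milnor number mu = 5.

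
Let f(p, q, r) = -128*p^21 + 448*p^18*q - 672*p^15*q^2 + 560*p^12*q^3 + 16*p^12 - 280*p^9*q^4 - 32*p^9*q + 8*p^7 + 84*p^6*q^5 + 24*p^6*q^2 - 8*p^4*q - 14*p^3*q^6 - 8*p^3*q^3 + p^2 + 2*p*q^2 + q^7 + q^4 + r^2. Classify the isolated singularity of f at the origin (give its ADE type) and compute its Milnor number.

Type A_{6}, Milnor number mu = 6.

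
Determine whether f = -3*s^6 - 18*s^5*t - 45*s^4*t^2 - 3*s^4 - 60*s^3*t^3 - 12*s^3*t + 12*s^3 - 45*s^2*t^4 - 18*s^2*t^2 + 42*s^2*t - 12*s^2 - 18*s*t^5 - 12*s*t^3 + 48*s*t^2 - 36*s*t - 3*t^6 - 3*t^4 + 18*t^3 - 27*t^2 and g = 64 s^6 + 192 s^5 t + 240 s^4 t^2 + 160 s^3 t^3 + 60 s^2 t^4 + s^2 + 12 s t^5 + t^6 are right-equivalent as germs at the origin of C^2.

The Hessian of f at 0 has rank 1. Corank 1: A-series; mu = 5 gives A_5. The Hessian of g at 0 has rank 1. Corank 1: A-series; mu = 5 gives A_5. Both have type A_5, hence right-equivalent.

Yes.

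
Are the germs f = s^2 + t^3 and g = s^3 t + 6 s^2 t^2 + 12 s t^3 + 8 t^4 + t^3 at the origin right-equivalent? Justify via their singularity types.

No.

The Hessian of f at 0 has rank 1. Corank 1: A-series; mu = 2 gives A_2. The Hessian of g at 0 has rank 0. Corank 2; j^3 = t^3 is a perfect cube, so E-series; the 4-jet and mu = 7 give E_7. f is A_2 but g is E_7, hence not right-equivalent.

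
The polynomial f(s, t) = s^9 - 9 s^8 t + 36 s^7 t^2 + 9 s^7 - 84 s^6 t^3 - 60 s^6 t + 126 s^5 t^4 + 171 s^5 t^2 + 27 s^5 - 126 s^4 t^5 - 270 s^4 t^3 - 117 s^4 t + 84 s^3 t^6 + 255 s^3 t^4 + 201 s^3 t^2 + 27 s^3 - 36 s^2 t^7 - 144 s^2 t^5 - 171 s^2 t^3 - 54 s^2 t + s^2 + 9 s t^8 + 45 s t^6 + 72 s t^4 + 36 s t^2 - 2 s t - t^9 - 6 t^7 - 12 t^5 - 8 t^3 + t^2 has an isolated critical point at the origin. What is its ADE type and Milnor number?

Type A_2, Milnor number mu = 2.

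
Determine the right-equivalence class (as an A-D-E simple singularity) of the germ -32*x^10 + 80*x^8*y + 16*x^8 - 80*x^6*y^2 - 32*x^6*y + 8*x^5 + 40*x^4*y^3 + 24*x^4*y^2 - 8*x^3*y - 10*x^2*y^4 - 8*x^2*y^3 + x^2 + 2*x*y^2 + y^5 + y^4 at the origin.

A_4

The Hessian of f at 0 has rank 1. Corank 1: A-series; mu = 4 gives A_4.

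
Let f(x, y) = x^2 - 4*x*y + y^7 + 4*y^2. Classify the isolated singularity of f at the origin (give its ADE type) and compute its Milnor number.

The Hessian of f at 0 has rank 1. Corank 1: A-series; mu = 6 gives A_6.

Type A_{6}, Milnor number mu = 6.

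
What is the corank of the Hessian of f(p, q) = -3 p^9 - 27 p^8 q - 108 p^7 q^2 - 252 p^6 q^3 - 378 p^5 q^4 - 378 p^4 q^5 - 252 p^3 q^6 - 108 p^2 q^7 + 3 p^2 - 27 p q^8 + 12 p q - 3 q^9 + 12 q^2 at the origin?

The Hessian at 0 is [[6, 12], [12, 24]] of rank 1; hence corank 1.

1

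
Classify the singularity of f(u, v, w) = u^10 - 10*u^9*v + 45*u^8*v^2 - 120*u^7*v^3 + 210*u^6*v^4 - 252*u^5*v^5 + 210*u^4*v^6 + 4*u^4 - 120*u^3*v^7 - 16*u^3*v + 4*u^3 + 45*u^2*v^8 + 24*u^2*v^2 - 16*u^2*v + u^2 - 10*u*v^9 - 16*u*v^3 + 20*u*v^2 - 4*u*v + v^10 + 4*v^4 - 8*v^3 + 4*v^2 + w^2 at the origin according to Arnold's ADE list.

A9

The Hessian of f at 0 has rank 2. Corank 1: A-series; mu = 9 gives A_9.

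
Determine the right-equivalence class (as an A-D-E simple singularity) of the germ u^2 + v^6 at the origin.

A_5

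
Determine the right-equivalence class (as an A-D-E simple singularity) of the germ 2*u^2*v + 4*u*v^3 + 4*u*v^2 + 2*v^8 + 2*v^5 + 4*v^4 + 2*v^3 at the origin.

D9

The Hessian of f at 0 is [[0, 0], [0, 0]] with rank 0, so corank 2. A Groebner basis of the Jacobian ideal J(f) in C{u,v} is {u^4 + 6*u^3 + 14*u^2*v + u^2/2 + 23*u*v^2/2 - 5*u*v/2 - 3*v^2, u^3*v - 3*u^3 - 6*u^2*v - u^2/8 - 33*u*v^2/8 + 7*u*v/8 + v^2, u^3 + u^2*v^2 + u^2*v, u*v + v^3 + v^2}; counting standard monomials gives mu = 9. Corank 2; j^3 = 2*v*(u + v)^2 has shape L^2 M (L != M), so D-series; mu = 9 gives D_9.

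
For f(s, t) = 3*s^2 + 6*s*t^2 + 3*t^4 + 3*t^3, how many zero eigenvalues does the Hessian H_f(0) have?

1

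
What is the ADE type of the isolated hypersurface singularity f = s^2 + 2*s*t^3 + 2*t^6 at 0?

A5

The Hessian of f at 0 has rank 1. Corank 1: A-series; mu = 5 gives A_5.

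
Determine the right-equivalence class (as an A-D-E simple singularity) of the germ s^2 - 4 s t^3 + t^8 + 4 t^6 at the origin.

The Hessian of f at 0 has rank 1. Corank 1: A-series; mu = 7 gives A_7.

A7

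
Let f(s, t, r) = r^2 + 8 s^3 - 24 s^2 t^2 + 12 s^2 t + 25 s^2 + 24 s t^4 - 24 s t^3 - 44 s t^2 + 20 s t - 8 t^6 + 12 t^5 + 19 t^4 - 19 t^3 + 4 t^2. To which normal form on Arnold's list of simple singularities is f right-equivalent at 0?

A_{2}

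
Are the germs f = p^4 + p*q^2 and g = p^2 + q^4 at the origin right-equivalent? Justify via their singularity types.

The Hessian of f at 0 is [[0, 0], [0, 0]] with rank 0, so corank 2. A Groebner basis of the Jacobian ideal J(f) in C{p,q} is {p^3 + q^2/4, q^3, p*q}; counting standard monomials gives mu = 5. Corank 2; j^3 = p*q^2 has shape L^2 M (L != M), so D-series; mu = 5 gives D_5. The Hessian of g at 0 is [[2, 0], [0, 0]] with rank 1, so corank 1. A Groebner basis of the Jacobian ideal J(g) in C{p,q} is {q^3, p}; counting standard monomials gives mu = 3. Corank 1: A-series; mu = 3 gives A_3. f is D_5 but g is A_3, hence not right-equivalent.

No.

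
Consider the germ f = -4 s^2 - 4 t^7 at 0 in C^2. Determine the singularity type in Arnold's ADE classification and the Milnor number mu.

The Hessian of f at 0 is [[-8, 0], [0, 0]] with rank 1, so corank 1. A Groebner basis of the Jacobian ideal J(f) in C{s,t} is {t^6, s}; counting standard monomials gives mu = 6. Corank 1: A-series; mu = 6 gives A_6.

Type A_6, Milnor number mu = 6.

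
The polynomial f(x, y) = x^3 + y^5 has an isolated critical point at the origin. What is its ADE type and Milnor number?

Type E_8, Milnor number mu = 8.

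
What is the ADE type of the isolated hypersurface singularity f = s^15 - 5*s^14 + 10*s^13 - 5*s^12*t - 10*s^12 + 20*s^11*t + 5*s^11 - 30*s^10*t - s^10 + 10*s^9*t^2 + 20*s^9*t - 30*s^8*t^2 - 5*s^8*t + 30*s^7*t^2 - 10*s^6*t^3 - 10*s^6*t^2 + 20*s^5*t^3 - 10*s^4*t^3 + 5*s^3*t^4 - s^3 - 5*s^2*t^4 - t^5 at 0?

E_{8}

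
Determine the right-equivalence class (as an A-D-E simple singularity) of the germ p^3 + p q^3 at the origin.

The Hessian of f at 0 has rank 0. Corank 2; j^3 = p^3 is a perfect cube, so E-series; the 4-jet and mu = 7 give E_7.

E_{7}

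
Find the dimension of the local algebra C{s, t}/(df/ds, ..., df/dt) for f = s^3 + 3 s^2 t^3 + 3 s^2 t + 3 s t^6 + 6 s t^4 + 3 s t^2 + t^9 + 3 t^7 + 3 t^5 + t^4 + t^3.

The Hessian of f at 0 has rank 0. Corank 2; j^3 = (s + t)^3 is a perfect cube, so E-series; the 4-jet and mu = 6 give E_6.

6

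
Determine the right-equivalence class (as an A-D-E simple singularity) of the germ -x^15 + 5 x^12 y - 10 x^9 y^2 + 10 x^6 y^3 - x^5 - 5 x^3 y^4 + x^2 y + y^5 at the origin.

The Hessian of f at 0 has rank 0. Corank 2; j^3 = x^2*y has shape L^2 M (L != M), so D-series; mu = 6 gives D_6.

D_6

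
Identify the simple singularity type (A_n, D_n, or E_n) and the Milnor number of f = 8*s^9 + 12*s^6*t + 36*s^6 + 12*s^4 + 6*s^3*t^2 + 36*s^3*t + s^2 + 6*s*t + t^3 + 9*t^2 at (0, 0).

Type A2, Milnor number mu = 2.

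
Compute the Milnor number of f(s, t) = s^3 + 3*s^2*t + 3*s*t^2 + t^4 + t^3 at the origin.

6

The Hessian of f at 0 has rank 0. Corank 2; j^3 = (s + t)^3 is a perfect cube, so E-series; the 4-jet and mu = 6 give E_6.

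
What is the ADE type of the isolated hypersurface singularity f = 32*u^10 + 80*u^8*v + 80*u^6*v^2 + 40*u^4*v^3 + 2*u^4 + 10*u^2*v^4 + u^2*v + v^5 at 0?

D_6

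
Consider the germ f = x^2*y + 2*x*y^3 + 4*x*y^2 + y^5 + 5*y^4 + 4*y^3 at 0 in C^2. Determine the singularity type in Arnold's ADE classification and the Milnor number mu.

Type D_{5}, Milnor number mu = 5.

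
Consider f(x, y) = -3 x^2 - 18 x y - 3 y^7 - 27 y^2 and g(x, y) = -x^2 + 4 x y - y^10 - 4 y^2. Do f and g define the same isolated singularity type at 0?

No.

The Hessian of f at 0 is [[-6, -18], [-18, -54]] with rank 1, so corank 1. A Groebner basis of the Jacobian ideal J(f) in C{x,y} is {y^6, x + 3*y}; counting standard monomials gives mu = 6. Corank 1: A-series; mu = 6 gives A_6. The Hessian of g at 0 is [[-2, 4], [4, -8]] with rank 1, so corank 1. A Groebner basis of the Jacobian ideal J(g) in C{x,y} is {y^9, x - 2*y}; counting standard monomials gives mu = 9. Corank 1: A-series; mu = 9 gives A_9. f is A_6 but g is A_9, hence not right-equivalent.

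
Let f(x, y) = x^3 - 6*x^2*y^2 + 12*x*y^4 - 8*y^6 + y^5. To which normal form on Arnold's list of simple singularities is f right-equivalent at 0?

E_{8}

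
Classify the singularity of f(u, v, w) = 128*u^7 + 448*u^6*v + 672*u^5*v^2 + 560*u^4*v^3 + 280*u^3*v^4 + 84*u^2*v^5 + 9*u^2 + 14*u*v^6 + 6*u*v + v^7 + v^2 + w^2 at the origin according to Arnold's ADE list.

A_{6}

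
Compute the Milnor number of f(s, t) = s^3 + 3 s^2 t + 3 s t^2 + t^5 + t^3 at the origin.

8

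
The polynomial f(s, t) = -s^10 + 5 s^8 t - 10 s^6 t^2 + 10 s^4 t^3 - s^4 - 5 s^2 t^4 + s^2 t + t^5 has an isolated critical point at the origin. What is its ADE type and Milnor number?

Type D6, Milnor number mu = 6.

The Hessian of f at 0 has rank 0. Corank 2; j^3 = s^2*t has shape L^2 M (L != M), so D-series; mu = 6 gives D_6.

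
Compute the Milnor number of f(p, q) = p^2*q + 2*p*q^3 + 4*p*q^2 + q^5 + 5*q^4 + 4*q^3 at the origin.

5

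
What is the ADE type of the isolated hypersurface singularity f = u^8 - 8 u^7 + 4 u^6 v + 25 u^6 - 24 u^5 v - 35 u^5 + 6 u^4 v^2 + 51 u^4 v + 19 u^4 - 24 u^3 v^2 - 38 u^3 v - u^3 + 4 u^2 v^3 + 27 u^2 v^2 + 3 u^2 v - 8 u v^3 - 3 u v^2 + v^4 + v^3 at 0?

E6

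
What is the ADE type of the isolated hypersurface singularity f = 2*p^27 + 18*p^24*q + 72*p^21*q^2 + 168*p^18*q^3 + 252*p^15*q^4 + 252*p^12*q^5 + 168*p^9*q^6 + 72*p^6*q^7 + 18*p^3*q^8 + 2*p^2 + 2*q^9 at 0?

A_8

The Hessian of f at 0 is [[4, 0], [0, 0]] with rank 1, so corank 1. A Groebner basis of the Jacobian ideal J(f) in C{p,q} is {q^8, p}; counting standard monomials gives mu = 8. Corank 1: A-series; mu = 8 gives A_8.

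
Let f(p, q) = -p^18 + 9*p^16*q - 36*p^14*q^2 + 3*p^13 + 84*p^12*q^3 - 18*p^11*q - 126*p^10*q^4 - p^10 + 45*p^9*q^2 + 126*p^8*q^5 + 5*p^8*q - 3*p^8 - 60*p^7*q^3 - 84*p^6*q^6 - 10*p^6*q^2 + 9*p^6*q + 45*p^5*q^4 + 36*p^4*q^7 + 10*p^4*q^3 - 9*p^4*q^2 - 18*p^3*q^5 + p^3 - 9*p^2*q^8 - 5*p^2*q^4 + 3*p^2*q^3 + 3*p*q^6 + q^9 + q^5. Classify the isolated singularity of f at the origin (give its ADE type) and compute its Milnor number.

The Hessian of f at 0 has rank 0. Corank 2; j^3 = p^3 is a perfect cube, so E-series; the 5-jet and mu = 8 give E_8.

Type E8, Milnor number mu = 8.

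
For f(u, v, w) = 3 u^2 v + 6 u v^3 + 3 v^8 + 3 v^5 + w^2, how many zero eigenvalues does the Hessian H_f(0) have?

2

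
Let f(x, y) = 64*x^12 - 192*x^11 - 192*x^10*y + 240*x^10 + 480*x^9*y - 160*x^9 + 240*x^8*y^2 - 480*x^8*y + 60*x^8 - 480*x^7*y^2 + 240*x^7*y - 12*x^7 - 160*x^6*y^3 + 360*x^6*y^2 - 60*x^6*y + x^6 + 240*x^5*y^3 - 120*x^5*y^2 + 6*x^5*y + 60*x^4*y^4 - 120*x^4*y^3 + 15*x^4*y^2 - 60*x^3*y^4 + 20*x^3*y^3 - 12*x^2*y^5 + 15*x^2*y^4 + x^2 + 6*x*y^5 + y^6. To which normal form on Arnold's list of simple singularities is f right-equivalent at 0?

A_{5}

The Hessian of f at 0 has rank 1. Corank 1: A-series; mu = 5 gives A_5.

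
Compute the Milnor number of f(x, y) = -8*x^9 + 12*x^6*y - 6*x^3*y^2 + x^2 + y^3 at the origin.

The Hessian of f at 0 has rank 1. Corank 1: A-series; mu = 2 gives A_2.

2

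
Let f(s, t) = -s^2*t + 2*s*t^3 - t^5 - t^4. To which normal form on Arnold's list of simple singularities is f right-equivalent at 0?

The Hessian of f at 0 is [[0, 0], [0, 0]] with rank 0, so corank 2. A Groebner basis of the Jacobian ideal J(f) in C{s,t} is {s*t^2, -s*t + t^3, s^2 + 4*s*t}; counting standard monomials gives mu = 5. Corank 2; j^3 = -s^2*t has shape L^2 M (L != M), so D-series; mu = 5 gives D_5.

D_5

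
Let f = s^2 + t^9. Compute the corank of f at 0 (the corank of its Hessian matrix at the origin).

1

Hessian at 0 has rank 1.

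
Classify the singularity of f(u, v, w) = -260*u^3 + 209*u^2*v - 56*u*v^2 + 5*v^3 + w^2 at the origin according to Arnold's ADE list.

The Hessian of f at 0 is [[0, 0, 0], [0, 0, 0], [0, 0, 2]] with rank 1, so corank 2. A Groebner basis of the Jacobian ideal J(f) in C{u,v,w} is {v^3, u^2 - v^2, u*v - 2*v^2, w}; counting standard monomials gives mu = 4. Corank 2; j^3 = -(4*u - v)*(65*u^2 - 36*u*v + 5*v^2) splits into three distinct lines over C (the quadratic factor has nonzero discriminant), so D_4.

D4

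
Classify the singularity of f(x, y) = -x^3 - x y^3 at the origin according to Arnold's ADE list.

The Hessian of f at 0 has rank 0. Corank 2; j^3 = -x^3 is a perfect cube, so E-series; the 4-jet and mu = 7 give E_7.

E_{7}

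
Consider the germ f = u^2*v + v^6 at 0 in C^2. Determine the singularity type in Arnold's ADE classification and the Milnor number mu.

Type D7, Milnor number mu = 7.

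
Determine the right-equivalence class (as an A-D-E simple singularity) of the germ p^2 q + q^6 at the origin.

D_{7}

The Hessian of f at 0 has rank 0. Corank 2; j^3 = p^2*q has shape L^2 M (L != M), so D-series; mu = 7 gives D_7.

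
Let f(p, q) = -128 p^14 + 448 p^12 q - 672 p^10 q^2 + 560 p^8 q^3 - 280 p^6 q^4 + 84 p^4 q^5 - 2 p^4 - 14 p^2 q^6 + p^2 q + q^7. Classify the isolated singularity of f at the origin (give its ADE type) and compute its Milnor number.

Type D8, Milnor number mu = 8.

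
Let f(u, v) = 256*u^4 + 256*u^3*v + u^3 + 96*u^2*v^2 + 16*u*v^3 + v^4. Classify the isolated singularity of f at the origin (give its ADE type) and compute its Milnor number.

Type E6, Milnor number mu = 6.

The Hessian of f at 0 has rank 0. Corank 2; j^3 = u^3 is a perfect cube, so E-series; the 4-jet and mu = 6 give E_6.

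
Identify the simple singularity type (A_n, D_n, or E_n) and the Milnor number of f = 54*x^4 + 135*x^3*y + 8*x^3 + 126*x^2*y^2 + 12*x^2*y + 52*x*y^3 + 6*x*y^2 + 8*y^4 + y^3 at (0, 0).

The Hessian of f at 0 has rank 0. Corank 2; j^3 = (2*x + y)^3 is a perfect cube, so E-series; the 4-jet and mu = 7 give E_7.

Type E7, Milnor number mu = 7.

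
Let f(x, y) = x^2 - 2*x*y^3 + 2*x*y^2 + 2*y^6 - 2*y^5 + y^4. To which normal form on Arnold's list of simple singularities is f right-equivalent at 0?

The Hessian of f at 0 is [[2, 0], [0, 0]] with rank 1, so corank 1. A Groebner basis of the Jacobian ideal J(f) in C{x,y} is {x*y^2 + x*y + x + y^2, -x + y^3 - y^2, x^2 - x*y - x - y^2}; counting standard monomials gives mu = 5. Corank 1: A-series; mu = 5 gives A_5.

A_5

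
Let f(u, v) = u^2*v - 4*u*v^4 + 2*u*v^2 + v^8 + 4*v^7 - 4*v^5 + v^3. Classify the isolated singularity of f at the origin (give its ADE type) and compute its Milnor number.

The Hessian of f at 0 is [[0, 0], [0, 0]] with rank 0, so corank 2. A Groebner basis of the Jacobian ideal J(f) in C{u,v} is {u^2*v^2 + 2*u^2*v + u^2 + 4*u*v^2 + 3*u*v/2 + 2*v^3 + v^2/2, -u^2*v - u^2/2 + u*v^3 - 2*u*v^2 - u*v/2 - v^3, -u*v/2 + v^4 - v^2/2, u^3 + 3*u^2*v + 3*u*v^2 + v^3}; counting standard monomials gives mu = 9. Corank 2; j^3 = v*(u + v)^2 has shape L^2 M (L != M), so D-series; mu = 9 gives D_9.

Type D_9, Milnor number mu = 9.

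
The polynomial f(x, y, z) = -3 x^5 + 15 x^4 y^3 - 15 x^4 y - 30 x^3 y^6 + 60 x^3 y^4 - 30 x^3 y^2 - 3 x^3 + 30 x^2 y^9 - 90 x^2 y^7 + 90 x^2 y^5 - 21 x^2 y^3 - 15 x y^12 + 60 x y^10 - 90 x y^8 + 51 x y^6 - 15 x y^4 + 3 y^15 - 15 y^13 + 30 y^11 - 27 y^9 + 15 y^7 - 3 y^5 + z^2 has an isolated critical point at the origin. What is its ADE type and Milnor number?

Type E8, Milnor number mu = 8.

The Hessian of f at 0 has rank 1. Corank 2; j^3 = -3*x^3 is a perfect cube, so E-series; the 5-jet and mu = 8 give E_8.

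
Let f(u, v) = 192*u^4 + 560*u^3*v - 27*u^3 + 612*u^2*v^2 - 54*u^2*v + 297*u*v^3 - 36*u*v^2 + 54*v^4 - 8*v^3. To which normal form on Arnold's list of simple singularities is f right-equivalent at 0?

The Hessian of f at 0 has rank 0. Corank 2; j^3 = -(3*u + 2*v)^3 is a perfect cube, so E-series; the 4-jet and mu = 7 give E_7.

E7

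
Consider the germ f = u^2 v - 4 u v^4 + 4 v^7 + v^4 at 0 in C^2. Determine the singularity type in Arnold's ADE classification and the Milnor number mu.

Type D_5, Milnor number mu = 5.

The Hessian of f at 0 is [[0, 0], [0, 0]] with rank 0, so corank 2. A Groebner basis of the Jacobian ideal J(f) in C{u,v} is {u^3, u^2/4 + v^3, u*v}; counting standard monomials gives mu = 5. Corank 2; j^3 = u^2*v has shape L^2 M (L != M), so D-series; mu = 5 gives D_5.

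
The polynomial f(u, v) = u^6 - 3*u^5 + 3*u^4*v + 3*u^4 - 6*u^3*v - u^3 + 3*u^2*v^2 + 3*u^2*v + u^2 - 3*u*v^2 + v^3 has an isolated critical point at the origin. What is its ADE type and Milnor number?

The Hessian of f at 0 has rank 1. Corank 1: A-series; mu = 2 gives A_2.

Type A_2, Milnor number mu = 2.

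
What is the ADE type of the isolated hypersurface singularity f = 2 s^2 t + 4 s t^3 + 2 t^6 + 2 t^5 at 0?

D_7

The Hessian of f at 0 is [[0, 0], [0, 0]] with rank 0, so corank 2. A Groebner basis of the Jacobian ideal J(f) in C{s,t} is {s^3, s^2*t + s^2/6 + s*t^2/6, s*t + t^3}; counting standard monomials gives mu = 7. Corank 2; j^3 = 2*s^2*t has shape L^2 M (L != M), so D-series; mu = 7 gives D_7.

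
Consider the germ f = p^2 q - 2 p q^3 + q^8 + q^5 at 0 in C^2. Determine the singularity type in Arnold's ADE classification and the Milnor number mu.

Type D9, Milnor number mu = 9.

The Hessian of f at 0 has rank 0. Corank 2; j^3 = p^2*q has shape L^2 M (L != M), so D-series; mu = 9 gives D_9.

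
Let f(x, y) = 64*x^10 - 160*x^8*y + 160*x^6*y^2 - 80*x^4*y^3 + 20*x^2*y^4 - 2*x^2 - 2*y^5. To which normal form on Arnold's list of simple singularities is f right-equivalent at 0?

A_{4}

The Hessian of f at 0 has rank 1. Corank 1: A-series; mu = 4 gives A_4.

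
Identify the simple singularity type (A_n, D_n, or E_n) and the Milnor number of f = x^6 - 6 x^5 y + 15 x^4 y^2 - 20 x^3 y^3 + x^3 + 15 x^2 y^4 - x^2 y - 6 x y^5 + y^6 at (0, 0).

Type D_7, Milnor number mu = 7.

The Hessian of f at 0 has rank 0. Corank 2; j^3 = x^2*(x - y) has shape L^2 M (L != M), so D-series; mu = 7 gives D_7.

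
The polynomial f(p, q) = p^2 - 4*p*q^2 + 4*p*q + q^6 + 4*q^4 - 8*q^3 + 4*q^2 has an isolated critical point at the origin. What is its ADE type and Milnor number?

Type A5, Milnor number mu = 5.

The Hessian of f at 0 has rank 1. Corank 1: A-series; mu = 5 gives A_5.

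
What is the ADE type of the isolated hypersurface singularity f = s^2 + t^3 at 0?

The Hessian of f at 0 has rank 1. Corank 1: A-series; mu = 2 gives A_2.

A_2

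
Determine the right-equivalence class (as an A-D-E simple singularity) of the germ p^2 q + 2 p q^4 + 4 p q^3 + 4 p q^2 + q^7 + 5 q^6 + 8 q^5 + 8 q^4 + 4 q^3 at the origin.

The Hessian of f at 0 is [[0, 0], [0, 0]] with rank 0, so corank 2. A Groebner basis of the Jacobian ideal J(f) in C{p,q} is {p*q + q^4 + 2*q^3 + 2*q^2, p^3 - 18*p^2 - 168*p*q - 184*q^3 - 264*q^2, p^2*q + 4*p^2 + 40*p*q + 44*q^3 + 64*q^2, -p^2/2 + p*q^2 - 6*p*q - 6*q^3 - 10*q^2}; counting standard monomials gives mu = 7. Corank 2; j^3 = q*(p + 2*q)^2 has shape L^2 M (L != M), so D-series; mu = 7 gives D_7.

D_7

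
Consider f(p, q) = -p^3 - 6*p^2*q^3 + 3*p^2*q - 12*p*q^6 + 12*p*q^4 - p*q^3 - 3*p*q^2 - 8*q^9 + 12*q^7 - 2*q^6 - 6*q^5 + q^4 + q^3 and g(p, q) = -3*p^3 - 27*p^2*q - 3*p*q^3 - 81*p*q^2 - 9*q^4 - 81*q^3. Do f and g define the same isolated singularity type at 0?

Yes.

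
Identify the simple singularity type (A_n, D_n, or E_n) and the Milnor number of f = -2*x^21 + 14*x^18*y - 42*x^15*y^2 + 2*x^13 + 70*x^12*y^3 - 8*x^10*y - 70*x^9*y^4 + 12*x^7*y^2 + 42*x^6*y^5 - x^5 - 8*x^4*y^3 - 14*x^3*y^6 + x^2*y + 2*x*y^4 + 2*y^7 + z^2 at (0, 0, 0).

Type D8, Milnor number mu = 8.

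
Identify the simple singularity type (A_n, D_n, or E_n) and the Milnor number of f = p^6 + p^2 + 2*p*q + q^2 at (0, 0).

Type A_5, Milnor number mu = 5.

The Hessian of f at 0 is [[2, 2], [2, 2]] with rank 1, so corank 1. A Groebner basis of the Jacobian ideal J(f) in C{p,q} is {q^5, p + q}; counting standard monomials gives mu = 5. Corank 1: A-series; mu = 5 gives A_5.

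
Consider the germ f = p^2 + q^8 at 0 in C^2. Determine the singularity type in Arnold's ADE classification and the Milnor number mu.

Type A_7, Milnor number mu = 7.

The Hessian of f at 0 has rank 1. Corank 1: A-series; mu = 7 gives A_7.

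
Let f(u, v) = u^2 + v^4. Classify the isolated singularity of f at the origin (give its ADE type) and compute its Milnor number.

Type A_{3}, Milnor number mu = 3.

The Hessian of f at 0 has rank 1. Corank 1: A-series; mu = 3 gives A_3.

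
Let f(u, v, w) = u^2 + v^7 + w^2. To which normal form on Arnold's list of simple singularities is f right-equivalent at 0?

A_{6}

The Hessian of f at 0 is [[2, 0, 0], [0, 0, 0], [0, 0, 2]] with rank 2, so corank 1. A Groebner basis of the Jacobian ideal J(f) in C{u,v,w} is {v^6, u, w}; counting standard monomials gives mu = 6. Corank 1: A-series; mu = 6 gives A_6.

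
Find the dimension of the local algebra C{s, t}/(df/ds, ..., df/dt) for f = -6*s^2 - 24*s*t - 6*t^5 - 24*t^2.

4

The Hessian of f at 0 is [[-12, -24], [-24, -48]] with rank 1, so corank 1. A Groebner basis of the Jacobian ideal J(f) in C{s,t} is {t^4, s + 2*t}; counting standard monomials gives mu = 4. Corank 1: A-series; mu = 4 gives A_4.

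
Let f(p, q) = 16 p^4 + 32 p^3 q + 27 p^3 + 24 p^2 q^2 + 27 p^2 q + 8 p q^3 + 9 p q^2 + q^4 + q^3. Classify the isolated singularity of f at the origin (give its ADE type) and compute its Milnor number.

Type E_6, Milnor number mu = 6.

The Hessian of f at 0 is [[0, 0], [0, 0]] with rank 0, so corank 2. A Groebner basis of the Jacobian ideal J(f) in C{p,q} is {q^4, p*q^2 + 7*q^3/18, p^2 + 2*p*q/3 + q^2/9}; counting standard monomials gives mu = 6. Corank 2; j^3 = (3*p + q)^3 is a perfect cube, so E-series; the 4-jet and mu = 6 give E_6.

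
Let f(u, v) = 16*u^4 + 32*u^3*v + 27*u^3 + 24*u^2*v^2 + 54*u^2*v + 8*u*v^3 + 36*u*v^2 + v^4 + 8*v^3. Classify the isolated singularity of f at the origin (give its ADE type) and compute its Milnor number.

Type E_6, Milnor number mu = 6.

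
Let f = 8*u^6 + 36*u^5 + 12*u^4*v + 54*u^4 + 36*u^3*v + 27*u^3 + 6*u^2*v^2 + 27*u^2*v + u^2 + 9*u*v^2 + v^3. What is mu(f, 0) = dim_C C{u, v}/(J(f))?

The Hessian of f at 0 is [[2, 0], [0, 0]] with rank 1, so corank 1. A Groebner basis of the Jacobian ideal J(f) in C{u,v} is {v^2, u}; counting standard monomials gives mu = 2. Corank 1: A-series; mu = 2 gives A_2.

2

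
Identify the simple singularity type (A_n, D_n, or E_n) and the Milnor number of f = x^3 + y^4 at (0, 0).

Type E_6, Milnor number mu = 6.

The Hessian of f at 0 is [[0, 0], [0, 0]] with rank 0, so corank 2. A Groebner basis of the Jacobian ideal J(f) in C{x,y} is {y^3, x^2}; counting standard monomials gives mu = 6. Corank 2; j^3 = x^3 is a perfect cube, so E-series; the 4-jet and mu = 6 give E_6.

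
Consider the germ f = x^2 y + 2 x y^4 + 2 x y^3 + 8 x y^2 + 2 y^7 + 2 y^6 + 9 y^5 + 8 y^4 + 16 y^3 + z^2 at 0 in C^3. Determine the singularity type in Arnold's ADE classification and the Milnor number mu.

The Hessian of f at 0 has rank 1. Corank 2; j^3 = y*(x + 4*y)^2 has shape L^2 M (L != M), so D-series; mu = 8 gives D_8.

Type D_8, Milnor number mu = 8.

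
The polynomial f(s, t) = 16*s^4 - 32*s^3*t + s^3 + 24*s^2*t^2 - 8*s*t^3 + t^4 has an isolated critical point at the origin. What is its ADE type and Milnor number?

The Hessian of f at 0 has rank 0. Corank 2; j^3 = s^3 is a perfect cube, so E-series; the 4-jet and mu = 6 give E_6.

Type E6, Milnor number mu = 6.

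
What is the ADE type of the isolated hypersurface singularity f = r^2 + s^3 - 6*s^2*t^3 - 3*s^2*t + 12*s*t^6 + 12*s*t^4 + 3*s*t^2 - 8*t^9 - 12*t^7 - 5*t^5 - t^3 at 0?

E_8

The Hessian of f at 0 has rank 1. Corank 2; j^3 = (s - t)^3 is a perfect cube, so E-series; the 5-jet and mu = 8 give E_8.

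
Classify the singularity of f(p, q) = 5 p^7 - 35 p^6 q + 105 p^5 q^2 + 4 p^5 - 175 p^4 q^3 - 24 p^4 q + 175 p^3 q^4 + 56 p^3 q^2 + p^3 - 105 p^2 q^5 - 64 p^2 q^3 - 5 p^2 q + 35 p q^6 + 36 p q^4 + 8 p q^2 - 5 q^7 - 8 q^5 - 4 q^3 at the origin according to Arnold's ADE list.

The Hessian of f at 0 has rank 0. Corank 2; j^3 = (p - 2*q)^2*(p - q) has shape L^2 M (L != M), so D-series; mu = 8 gives D_8.

D8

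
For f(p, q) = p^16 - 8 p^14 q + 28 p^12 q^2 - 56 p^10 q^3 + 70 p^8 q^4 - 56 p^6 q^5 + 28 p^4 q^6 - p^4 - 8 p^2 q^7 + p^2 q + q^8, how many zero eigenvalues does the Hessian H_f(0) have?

2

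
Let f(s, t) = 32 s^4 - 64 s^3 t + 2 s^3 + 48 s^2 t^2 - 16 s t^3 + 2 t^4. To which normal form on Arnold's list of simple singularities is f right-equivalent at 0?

E6

The Hessian of f at 0 is [[0, 0], [0, 0]] with rank 0, so corank 2. A Groebner basis of the Jacobian ideal J(f) in C{s,t} is {t^4, s*t^2 - t^3/6, s^2}; counting standard monomials gives mu = 6. Corank 2; j^3 = 2*s^3 is a perfect cube, so E-series; the 4-jet and mu = 6 give E_6.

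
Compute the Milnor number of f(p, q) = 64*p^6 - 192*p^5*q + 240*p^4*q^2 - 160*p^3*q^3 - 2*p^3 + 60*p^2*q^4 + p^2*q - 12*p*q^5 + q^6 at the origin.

The Hessian of f at 0 has rank 0. Corank 2; j^3 = -p^2*(2*p - q) has shape L^2 M (L != M), so D-series; mu = 7 gives D_7.

7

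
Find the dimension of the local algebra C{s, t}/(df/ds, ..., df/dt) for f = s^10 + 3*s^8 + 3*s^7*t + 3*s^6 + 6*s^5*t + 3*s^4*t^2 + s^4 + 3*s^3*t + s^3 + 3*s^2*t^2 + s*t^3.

The Hessian of f at 0 has rank 0. Corank 2; j^3 = s^3 is a perfect cube, so E-series; the 4-jet and mu = 7 give E_7.

7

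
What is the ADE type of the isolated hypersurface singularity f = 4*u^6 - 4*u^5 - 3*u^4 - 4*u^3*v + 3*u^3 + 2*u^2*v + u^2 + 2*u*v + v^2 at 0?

A_2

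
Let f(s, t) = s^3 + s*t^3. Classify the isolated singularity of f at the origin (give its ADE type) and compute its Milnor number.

Type E_{7}, Milnor number mu = 7.

The Hessian of f at 0 is [[0, 0], [0, 0]] with rank 0, so corank 2. A Groebner basis of the Jacobian ideal J(f) in C{s,t} is {s^3, s*t^2, 3*s^2 + t^3}; counting standard monomials gives mu = 7. Corank 2; j^3 = s^3 is a perfect cube, so E-series; the 4-jet and mu = 7 give E_7.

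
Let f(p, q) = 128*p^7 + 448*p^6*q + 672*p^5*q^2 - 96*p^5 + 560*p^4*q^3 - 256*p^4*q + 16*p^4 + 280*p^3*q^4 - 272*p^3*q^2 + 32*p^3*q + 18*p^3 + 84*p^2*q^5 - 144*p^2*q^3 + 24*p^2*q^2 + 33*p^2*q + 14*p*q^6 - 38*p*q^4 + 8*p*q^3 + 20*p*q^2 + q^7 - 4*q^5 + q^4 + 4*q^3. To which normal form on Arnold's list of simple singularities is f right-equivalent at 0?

The Hessian of f at 0 has rank 0. Corank 2; j^3 = (2*p + q)*(3*p + 2*q)^2 has shape L^2 M (L != M), so D-series; mu = 5 gives D_5.

D_5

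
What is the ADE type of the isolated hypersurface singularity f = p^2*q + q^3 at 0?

D_4

The Hessian of f at 0 has rank 0. Corank 2; j^3 = q*(p^2 + q^2) splits into three distinct lines over C (the quadratic factor has nonzero discriminant), so D_4.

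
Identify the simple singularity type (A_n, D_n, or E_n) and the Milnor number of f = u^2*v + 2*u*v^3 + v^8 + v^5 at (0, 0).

Type D_9, Milnor number mu = 9.

The Hessian of f at 0 has rank 0. Corank 2; j^3 = u^2*v has shape L^2 M (L != M), so D-series; mu = 9 gives D_9.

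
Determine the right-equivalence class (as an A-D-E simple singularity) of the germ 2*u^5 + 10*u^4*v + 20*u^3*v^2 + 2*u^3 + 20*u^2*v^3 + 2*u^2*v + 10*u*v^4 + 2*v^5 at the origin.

D6

The Hessian of f at 0 is [[0, 0], [0, 0]] with rank 0, so corank 2. A Groebner basis of the Jacobian ideal J(f) in C{u,v} is {-u*v/5 + v^4, u*v^2, u^2 + u*v}; counting standard monomials gives mu = 6. Corank 2; j^3 = 2*u^2*(u + v) has shape L^2 M (L != M), so D-series; mu = 6 gives D_6.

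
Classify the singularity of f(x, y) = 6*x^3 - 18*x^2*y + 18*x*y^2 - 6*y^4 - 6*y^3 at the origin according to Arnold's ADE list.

The Hessian of f at 0 is [[0, 0], [0, 0]] with rank 0, so corank 2. A Groebner basis of the Jacobian ideal J(f) in C{x,y} is {y^3, x^2 - 2*x*y + y^2}; counting standard monomials gives mu = 6. Corank 2; j^3 = 6*(x - y)^3 is a perfect cube, so E-series; the 4-jet and mu = 6 give E_6.

E6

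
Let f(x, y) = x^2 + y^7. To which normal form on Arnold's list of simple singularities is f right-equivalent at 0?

A6

The Hessian of f at 0 has rank 1. Corank 1: A-series; mu = 6 gives A_6.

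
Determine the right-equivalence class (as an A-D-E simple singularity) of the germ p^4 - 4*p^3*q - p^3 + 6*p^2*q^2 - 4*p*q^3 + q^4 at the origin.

E6

The Hessian of f at 0 has rank 0. Corank 2; j^3 = -p^3 is a perfect cube, so E-series; the 4-jet and mu = 6 give E_6.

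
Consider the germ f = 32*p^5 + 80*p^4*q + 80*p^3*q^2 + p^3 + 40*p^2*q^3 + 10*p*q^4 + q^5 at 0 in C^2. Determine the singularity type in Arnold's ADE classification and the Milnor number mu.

Type E_8, Milnor number mu = 8.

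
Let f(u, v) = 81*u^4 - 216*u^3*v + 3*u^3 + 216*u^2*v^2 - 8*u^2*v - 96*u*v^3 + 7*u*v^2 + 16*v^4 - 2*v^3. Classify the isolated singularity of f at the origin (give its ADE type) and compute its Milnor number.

Type D_{5}, Milnor number mu = 5.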